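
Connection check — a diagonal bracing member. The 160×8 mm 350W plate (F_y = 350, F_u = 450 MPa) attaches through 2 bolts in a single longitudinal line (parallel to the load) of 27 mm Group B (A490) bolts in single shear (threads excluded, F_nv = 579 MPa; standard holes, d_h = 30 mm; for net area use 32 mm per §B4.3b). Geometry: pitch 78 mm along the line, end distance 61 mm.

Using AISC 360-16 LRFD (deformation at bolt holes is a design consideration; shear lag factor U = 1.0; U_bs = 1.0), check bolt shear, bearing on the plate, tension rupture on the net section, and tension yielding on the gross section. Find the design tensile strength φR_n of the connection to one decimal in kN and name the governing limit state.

Bolt shear: A_b = π(27)²/4 = 572.56 mm². φR_n = 0.75 × 579 × 572.56 × 2 × 1 = 497.3 kN.
Bearing (8 mm plate, F_u = 450 MPa): end bolts L_c = 61 − 30/2 = 46, R_n = min(1.2×46×8×450, 2.4×27×8×450) = 198.72 kN/bolt; interior L_c = 78 − 30 = 48, R_n = 207.36 kN/bolt. φR_n = 0.75 × (1×198.72 + 1×207.36) = 304.6 kN.
Tension rupture (net): A_n = (160 − 1×32)×8 = 1024 mm² (U = 1.0, A_e = A_n). φR_n = 0.75 × 450 × 1024 = 345.6 kN.
Tension yield (gross): A_g = 160×8 = 1280 mm². φR_n = 0.90 × 350 × 1280 = 403.2 kN.
Governing: min(497.3, 304.6, 345.6, 403.2) = 304.6 kN → bearing.

304.6 kN (bearing governs)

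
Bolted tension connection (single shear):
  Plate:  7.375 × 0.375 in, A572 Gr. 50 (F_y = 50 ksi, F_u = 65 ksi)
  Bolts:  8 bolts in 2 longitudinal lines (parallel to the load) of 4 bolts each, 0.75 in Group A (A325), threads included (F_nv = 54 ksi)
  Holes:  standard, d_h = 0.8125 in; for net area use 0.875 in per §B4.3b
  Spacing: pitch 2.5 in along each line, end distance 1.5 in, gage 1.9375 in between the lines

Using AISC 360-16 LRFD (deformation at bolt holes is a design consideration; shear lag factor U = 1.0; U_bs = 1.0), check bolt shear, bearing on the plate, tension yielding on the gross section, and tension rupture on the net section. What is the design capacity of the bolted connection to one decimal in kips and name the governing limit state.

Bolt shear: A_b = π(0.75)²/4 = 0.44179 in². φR_n = 0.75 × 54 × 0.44179 × 8 × 1 = 143.1 kips.
Bearing (0.375 in plate, F_u = 65 ksi): end bolts L_c = 1.5 − 0.8125/2 = 1.09375, R_n = min(1.2×1.09375×0.375×65, 2.4×0.75×0.375×65) = 31.992 kips/bolt; interior L_c = 2.5 − 0.8125 = 1.6875, R_n = 43.875 kips/bolt. φR_n = 0.75 × (2×31.992 + 6×43.875) = 245.4 kips.
Tension yield (gross): A_g = 7.375×0.375 = 2.7656 in². φR_n = 0.90 × 50 × 2.7656 = 124.5 kips.
Tension rupture (net): A_n = (7.375 − 2×0.875)×0.375 = 2.1094 in² (U = 1.0, A_e = A_n). φR_n = 0.75 × 65 × 2.1094 = 102.8 kips.
Governing: min(143.1, 245.4, 124.5, 102.8) = 102.8 kips → net-section rupture.

102.8 kips (net-section rupture governs)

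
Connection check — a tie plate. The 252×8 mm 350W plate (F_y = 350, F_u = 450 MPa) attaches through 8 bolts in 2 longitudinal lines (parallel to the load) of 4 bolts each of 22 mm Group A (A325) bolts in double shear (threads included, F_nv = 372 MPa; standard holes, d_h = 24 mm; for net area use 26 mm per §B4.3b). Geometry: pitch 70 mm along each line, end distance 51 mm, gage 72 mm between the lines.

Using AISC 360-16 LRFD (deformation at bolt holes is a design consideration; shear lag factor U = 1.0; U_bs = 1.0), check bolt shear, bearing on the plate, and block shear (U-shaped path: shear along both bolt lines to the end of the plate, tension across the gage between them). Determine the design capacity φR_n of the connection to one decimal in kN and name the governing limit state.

675.0 kN (block shear governs)

Bolt shear: A_b = π(22)²/4 = 380.13 mm². φR_n = 0.75 × 372 × 380.13 × 8 × 2 = 1696.9 kN.
Bearing (8 mm plate, F_u = 450 MPa): end bolts L_c = 51 − 24/2 = 39, R_n = min(1.2×39×8×450, 2.4×22×8×450) = 168.48 kN/bolt; interior L_c = 70 − 24 = 46, R_n = 190.08 kN/bolt. φR_n = 0.75 × (2×168.48 + 6×190.08) = 1108.1 kN.
Block shear: shear path 2×[51+3×70] = 2×261 mm, A_gv = 4176, A_nv = 2×(261 − 3.5×26)×8 = 2720 mm²; tension across gage: (72 − 1×26)×8 = 368 mm². R_n = min(0.6×450×2720, 0.6×350×4176) + 1.0×450×368 = min(734.4, 876.96) + 165.6 = 900 kN. φR_n = 0.75 × 900 = 675.0 kN.
Governing: min(1696.9, 1108.1, 675.0) = 675.0 kN → block shear.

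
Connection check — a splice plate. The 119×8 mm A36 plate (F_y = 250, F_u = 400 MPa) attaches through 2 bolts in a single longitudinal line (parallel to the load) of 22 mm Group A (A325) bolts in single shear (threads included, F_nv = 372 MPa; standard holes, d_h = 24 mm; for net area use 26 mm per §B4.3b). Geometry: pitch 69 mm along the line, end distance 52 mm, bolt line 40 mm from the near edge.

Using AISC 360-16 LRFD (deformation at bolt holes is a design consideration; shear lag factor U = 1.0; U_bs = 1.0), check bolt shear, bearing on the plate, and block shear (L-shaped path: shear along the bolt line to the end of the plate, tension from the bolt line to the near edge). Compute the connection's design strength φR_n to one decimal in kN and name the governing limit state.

173.7 kN (block shear governs)

Bolt shear: A_b = π(22)²/4 = 380.13 mm². φR_n = 0.75 × 372 × 380.13 × 2 × 1 = 212.1 kN.
Bearing (8 mm plate, F_u = 400 MPa): end bolts L_c = 52 − 24/2 = 40, R_n = min(1.2×40×8×400, 2.4×22×8×400) = 153.6 kN/bolt; interior L_c = 69 − 24 = 45, R_n = 168.96 kN/bolt. φR_n = 0.75 × (1×153.6 + 1×168.96) = 241.9 kN.
Block shear: shear path 1×[52+1×69] = 1×121 mm, A_gv = 968, A_nv = 1×(121 − 1.5×26)×8 = 656 mm²; tension to near edge: (40 − 0.5×26)×8 = 216 mm². R_n = min(0.6×400×656, 0.6×250×968) + 1.0×400×216 = min(157.44, 145.2) + 86.4 = 231.6 kN. φR_n = 0.75 × 231.6 = 173.7 kN.
Governing: min(212.1, 241.9, 173.7) = 173.7 kN → block shear.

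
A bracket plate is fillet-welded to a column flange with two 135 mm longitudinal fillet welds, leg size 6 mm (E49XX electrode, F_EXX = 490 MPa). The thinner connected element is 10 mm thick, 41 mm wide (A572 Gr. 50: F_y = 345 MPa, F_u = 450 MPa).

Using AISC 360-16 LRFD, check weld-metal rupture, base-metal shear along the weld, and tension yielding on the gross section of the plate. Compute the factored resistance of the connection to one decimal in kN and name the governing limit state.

Weld metal: throat = 0.707×6 = 4.242 mm, L = 2×135 = 270 mm. φR_n = 0.75 × 0.6 × 490 × 4.242 × 270 = 252.5 kN.
Base metal shear (10 mm plate): yield φR_n = 1.0×0.6×345×10×270 = 558.9 kN; rupture φR_n = 0.75×0.6×450×10×270 = 546.8 kN; take 546.8 kN (rupture).
Tension yield (gross): A_g = 41×10 = 410 mm². φR_n = 0.90 × 345 × 410 = 127.3 kN.
Governing: min(252.5, 546.8, 127.3) = 127.3 kN → gross-section yield.

127.3 kN (gross-section yield governs)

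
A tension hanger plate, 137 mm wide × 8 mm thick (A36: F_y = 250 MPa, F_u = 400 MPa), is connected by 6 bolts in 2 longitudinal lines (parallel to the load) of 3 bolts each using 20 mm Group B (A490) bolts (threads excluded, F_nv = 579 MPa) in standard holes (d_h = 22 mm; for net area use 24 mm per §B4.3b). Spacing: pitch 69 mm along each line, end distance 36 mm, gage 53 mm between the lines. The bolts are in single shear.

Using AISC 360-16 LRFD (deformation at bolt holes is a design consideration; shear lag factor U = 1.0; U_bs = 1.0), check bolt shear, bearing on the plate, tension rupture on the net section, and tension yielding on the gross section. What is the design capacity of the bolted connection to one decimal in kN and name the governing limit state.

213.6 kN (net-section rupture governs)

Bolt shear: A_b = π(20)²/4 = 314.16 mm². φR_n = 0.75 × 579 × 314.16 × 6 × 1 = 818.5 kN.
Bearing (8 mm plate, F_u = 400 MPa): end bolts L_c = 36 − 22/2 = 25, R_n = min(1.2×25×8×400, 2.4×20×8×400) = 96 kN/bolt; interior L_c = 69 − 22 = 47, R_n = 153.6 kN/bolt. φR_n = 0.75 × (2×96 + 4×153.6) = 604.8 kN.
Tension rupture (net): A_n = (137 − 2×24)×8 = 712 mm² (U = 1.0, A_e = A_n). φR_n = 0.75 × 400 × 712 = 213.6 kN.
Tension yield (gross): A_g = 137×8 = 1096 mm². φR_n = 0.90 × 250 × 1096 = 246.6 kN.
Governing: min(818.5, 604.8, 213.6, 246.6) = 213.6 kN → net-section rupture.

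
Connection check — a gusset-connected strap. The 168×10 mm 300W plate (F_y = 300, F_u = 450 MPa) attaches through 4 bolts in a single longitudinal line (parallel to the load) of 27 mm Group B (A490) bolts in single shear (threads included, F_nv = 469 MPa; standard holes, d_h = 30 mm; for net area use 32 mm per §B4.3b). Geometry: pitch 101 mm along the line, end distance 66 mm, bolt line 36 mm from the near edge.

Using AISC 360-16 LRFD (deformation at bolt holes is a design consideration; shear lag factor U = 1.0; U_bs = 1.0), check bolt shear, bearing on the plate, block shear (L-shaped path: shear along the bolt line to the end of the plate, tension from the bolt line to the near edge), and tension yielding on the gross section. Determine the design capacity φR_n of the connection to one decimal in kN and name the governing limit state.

453.6 kN (gross-section yield governs)

Bolt shear: A_b = π(27)²/4 = 572.56 mm². φR_n = 0.75 × 469 × 572.56 × 4 × 1 = 805.6 kN.
Bearing (10 mm plate, F_u = 450 MPa): end bolts L_c = 66 − 30/2 = 51, R_n = min(1.2×51×10×450, 2.4×27×10×450) = 275.4 kN/bolt; interior L_c = 101 − 30 = 71, R_n = 291.6 kN/bolt. φR_n = 0.75 × (1×275.4 + 3×291.6) = 862.7 kN.
Block shear: shear path 1×[66+3×101] = 1×369 mm, A_gv = 3690, A_nv = 1×(369 − 3.5×32)×10 = 2570 mm²; tension to near edge: (36 − 0.5×32)×10 = 200 mm². R_n = min(0.6×450×2570, 0.6×300×3690) + 1.0×450×200 = min(693.9, 664.2) + 90 = 754.2 kN. φR_n = 0.75 × 754.2 = 565.7 kN.
Tension yield (gross): A_g = 168×10 = 1680 mm². φR_n = 0.90 × 300 × 1680 = 453.6 kN.
Governing: min(805.6, 862.7, 565.7, 453.6) = 453.6 kN → gross-section yield.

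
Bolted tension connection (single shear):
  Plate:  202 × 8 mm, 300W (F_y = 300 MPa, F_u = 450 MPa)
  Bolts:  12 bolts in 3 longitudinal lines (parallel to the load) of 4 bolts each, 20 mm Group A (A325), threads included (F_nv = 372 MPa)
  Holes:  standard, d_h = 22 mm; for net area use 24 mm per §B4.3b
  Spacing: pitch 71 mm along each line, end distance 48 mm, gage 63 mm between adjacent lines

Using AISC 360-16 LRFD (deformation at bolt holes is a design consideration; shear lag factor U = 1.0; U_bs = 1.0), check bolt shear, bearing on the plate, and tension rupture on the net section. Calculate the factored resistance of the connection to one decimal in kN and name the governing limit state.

351.0 kN (net-section rupture governs)

Bolt shear: A_b = π(20)²/4 = 314.16 mm². φR_n = 0.75 × 372 × 314.16 × 12 × 1 = 1051.8 kN.
Bearing (8 mm plate, F_u = 450 MPa): end bolts L_c = 48 − 22/2 = 37, R_n = min(1.2×37×8×450, 2.4×20×8×450) = 159.84 kN/bolt; interior L_c = 71 − 22 = 49, R_n = 172.8 kN/bolt. φR_n = 0.75 × (3×159.84 + 9×172.8) = 1526.0 kN.
Tension rupture (net): A_n = (202 − 3×24)×8 = 1040 mm² (U = 1.0, A_e = A_n). φR_n = 0.75 × 450 × 1040 = 351.0 kN.
Governing: min(1051.8, 1526.0, 351.0) = 351.0 kN → net-section rupture.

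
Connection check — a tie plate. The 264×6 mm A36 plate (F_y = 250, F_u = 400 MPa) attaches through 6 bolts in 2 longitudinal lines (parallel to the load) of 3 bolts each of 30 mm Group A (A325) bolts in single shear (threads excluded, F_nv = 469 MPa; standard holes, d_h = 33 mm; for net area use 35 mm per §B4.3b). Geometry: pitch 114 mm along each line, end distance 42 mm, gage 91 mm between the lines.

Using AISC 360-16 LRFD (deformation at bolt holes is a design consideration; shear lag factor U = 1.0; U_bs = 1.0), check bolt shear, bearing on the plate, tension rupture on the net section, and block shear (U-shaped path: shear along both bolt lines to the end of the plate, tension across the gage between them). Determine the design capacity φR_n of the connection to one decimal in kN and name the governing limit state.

349.2 kN (net-section rupture governs)

Bolt shear: A_b = π(30)²/4 = 706.86 mm². φR_n = 0.75 × 469 × 706.86 × 6 × 1 = 1491.8 kN.
Bearing (6 mm plate, F_u = 400 MPa): end bolts L_c = 42 − 33/2 = 25.5, R_n = min(1.2×25.5×6×400, 2.4×30×6×400) = 73.44 kN/bolt; interior L_c = 114 − 33 = 81, R_n = 172.8 kN/bolt. φR_n = 0.75 × (2×73.44 + 4×172.8) = 628.6 kN.
Tension rupture (net): A_n = (264 − 2×35)×6 = 1164 mm² (U = 1.0, A_e = A_n). φR_n = 0.75 × 400 × 1164 = 349.2 kN.
Block shear: shear path 2×[42+2×114] = 2×270 mm, A_gv = 3240, A_nv = 2×(270 − 2.5×35)×6 = 2190 mm²; tension across gage: (91 − 1×35)×6 = 336 mm². R_n = min(0.6×400×2190, 0.6×250×3240) + 1.0×400×336 = min(525.6, 486) + 134.4 = 620.4 kN. φR_n = 0.75 × 620.4 = 465.3 kN.
Governing: min(1491.8, 628.6, 349.2, 465.3) = 349.2 kN → net-section rupture.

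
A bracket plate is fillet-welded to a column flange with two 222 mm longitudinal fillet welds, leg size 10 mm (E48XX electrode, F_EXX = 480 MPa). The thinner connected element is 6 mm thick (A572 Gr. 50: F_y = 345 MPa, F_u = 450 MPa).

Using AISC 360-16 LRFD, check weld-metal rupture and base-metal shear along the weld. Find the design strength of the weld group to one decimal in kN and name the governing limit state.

Weld metal: throat = 0.707×10 = 7.07 mm, L = 2×222 = 444 mm. φR_n = 0.75 × 0.6 × 480 × 7.07 × 444 = 678.0 kN.
Base metal shear (6 mm plate): yield φR_n = 1.0×0.6×345×6×444 = 551.4 kN; rupture φR_n = 0.75×0.6×450×6×444 = 539.5 kN; take 539.5 kN (rupture).
Governing: min(678.0, 539.5) = 539.5 kN → base-metal shear.

539.5 kN (base-metal shear governs)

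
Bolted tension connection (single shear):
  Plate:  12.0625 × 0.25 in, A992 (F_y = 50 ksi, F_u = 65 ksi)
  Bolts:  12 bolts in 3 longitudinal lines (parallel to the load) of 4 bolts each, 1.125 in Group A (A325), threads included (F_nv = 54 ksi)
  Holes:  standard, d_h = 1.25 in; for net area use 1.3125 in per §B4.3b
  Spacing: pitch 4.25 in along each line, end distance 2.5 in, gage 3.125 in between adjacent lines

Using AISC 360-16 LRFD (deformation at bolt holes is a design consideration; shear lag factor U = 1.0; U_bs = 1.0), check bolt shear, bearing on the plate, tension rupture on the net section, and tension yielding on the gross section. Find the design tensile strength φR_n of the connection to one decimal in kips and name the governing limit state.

Bolt shear: A_b = π(1.125)²/4 = 0.99402 in². φR_n = 0.75 × 54 × 0.99402 × 12 × 1 = 483.1 kips.
Bearing (0.25 in plate, F_u = 65 ksi): end bolts L_c = 2.5 − 1.25/2 = 1.875, R_n = min(1.2×1.875×0.25×65, 2.4×1.125×0.25×65) = 36.563 kips/bolt; interior L_c = 4.25 − 1.25 = 3, R_n = 43.875 kips/bolt. φR_n = 0.75 × (3×36.563 + 9×43.875) = 378.4 kips.
Tension rupture (net): A_n = (12.0625 − 3×1.3125)×0.25 = 2.0313 in² (U = 1.0, A_e = A_n). φR_n = 0.75 × 65 × 2.0313 = 99.0 kips.
Tension yield (gross): A_g = 12.0625×0.25 = 3.0156 in². φR_n = 0.90 × 50 × 3.0156 = 135.7 kips.
Governing: min(483.1, 378.4, 99.0, 135.7) = 99.0 kips → net-section rupture.

99.0 kips (net-section rupture governs)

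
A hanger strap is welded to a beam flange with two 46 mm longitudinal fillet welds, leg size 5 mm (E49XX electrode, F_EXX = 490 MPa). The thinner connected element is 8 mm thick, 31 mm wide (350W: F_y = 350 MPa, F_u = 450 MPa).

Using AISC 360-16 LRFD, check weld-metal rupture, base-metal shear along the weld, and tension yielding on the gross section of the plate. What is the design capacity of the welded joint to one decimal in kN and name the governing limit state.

71.7 kN (weld metal governs)

Weld metal: throat = 0.707×5 = 3.535 mm, L = 2×46 = 92 mm. φR_n = 0.75 × 0.6 × 490 × 3.535 × 92 = 71.7 kN.
Base metal shear (8 mm plate): yield φR_n = 1.0×0.6×350×8×92 = 154.6 kN; rupture φR_n = 0.75×0.6×450×8×92 = 149.0 kN; take 149.0 kN (rupture).
Tension yield (gross): A_g = 31×8 = 248 mm². φR_n = 0.90 × 350 × 248 = 78.1 kN.
Governing: min(71.7, 149.0, 78.1) = 71.7 kN → weld metal.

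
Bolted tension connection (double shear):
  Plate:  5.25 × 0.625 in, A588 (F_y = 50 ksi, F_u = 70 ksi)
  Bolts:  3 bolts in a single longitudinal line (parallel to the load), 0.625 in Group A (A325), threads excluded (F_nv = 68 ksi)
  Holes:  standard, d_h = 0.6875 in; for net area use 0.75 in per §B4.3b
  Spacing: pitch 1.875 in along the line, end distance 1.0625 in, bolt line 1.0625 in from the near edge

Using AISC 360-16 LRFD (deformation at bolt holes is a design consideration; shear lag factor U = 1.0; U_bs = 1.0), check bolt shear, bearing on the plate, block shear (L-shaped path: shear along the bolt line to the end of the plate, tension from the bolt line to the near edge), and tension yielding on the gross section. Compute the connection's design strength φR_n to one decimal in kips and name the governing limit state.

80.4 kips (block shear governs)

Bolt shear: A_b = π(0.625)²/4 = 0.3068 in². φR_n = 0.75 × 68 × 0.3068 × 3 × 2 = 93.9 kips.
Bearing (0.625 in plate, F_u = 70 ksi): end bolts L_c = 1.0625 − 0.6875/2 = 0.71875, R_n = min(1.2×0.71875×0.625×70, 2.4×0.625×0.625×70) = 37.734 kips/bolt; interior L_c = 1.875 − 0.6875 = 1.1875, R_n = 62.344 kips/bolt. φR_n = 0.75 × (1×37.734 + 2×62.344) = 121.8 kips.
Block shear: shear path 1×[1.0625+2×1.875] = 1×4.8125 in, A_gv = 3.0078, A_nv = 1×(4.8125 − 2.5×0.75)×0.625 = 1.8359 in²; tension to near edge: (1.0625 − 0.5×0.75)×0.625 = 0.42969 in². R_n = min(0.6×70×1.8359, 0.6×50×3.0078) + 1.0×70×0.42969 = min(77.108, 90.234) + 30.078 = 107.19 kips. φR_n = 0.75 × 107.19 = 80.4 kips.
Tension yield (gross): A_g = 5.25×0.625 = 3.2813 in². φR_n = 0.90 × 50 × 3.2813 = 147.7 kips.
Governing: min(93.9, 121.8, 80.4, 147.7) = 80.4 kips → block shear.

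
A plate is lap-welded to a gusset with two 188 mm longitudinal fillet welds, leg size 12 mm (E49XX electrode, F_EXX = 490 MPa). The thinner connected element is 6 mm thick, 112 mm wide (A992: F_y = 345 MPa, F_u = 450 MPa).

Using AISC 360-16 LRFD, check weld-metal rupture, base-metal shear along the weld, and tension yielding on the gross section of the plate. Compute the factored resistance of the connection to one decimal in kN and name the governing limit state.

Weld metal: throat = 0.707×12 = 8.484 mm, L = 2×188 = 376 mm. φR_n = 0.75 × 0.6 × 490 × 8.484 × 376 = 703.4 kN.
Base metal shear (6 mm plate): yield φR_n = 1.0×0.6×345×6×376 = 467.0 kN; rupture φR_n = 0.75×0.6×450×6×376 = 456.8 kN; take 456.8 kN (rupture).
Tension yield (gross): A_g = 112×6 = 672 mm². φR_n = 0.90 × 345 × 672 = 208.7 kN.
Governing: min(703.4, 456.8, 208.7) = 208.7 kN → gross-section yield.

208.7 kN (gross-section yield governs)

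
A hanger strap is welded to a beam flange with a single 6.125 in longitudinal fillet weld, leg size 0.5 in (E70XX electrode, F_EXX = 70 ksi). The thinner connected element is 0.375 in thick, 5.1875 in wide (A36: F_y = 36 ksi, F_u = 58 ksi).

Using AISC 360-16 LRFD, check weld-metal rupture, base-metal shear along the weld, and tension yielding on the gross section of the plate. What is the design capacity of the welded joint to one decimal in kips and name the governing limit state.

49.6 kips (base-metal shear governs)

Weld metal: throat = 0.707×0.5 = 0.3535 in, L = 6.125 in. φR_n = 0.75 × 0.6 × 70 × 0.3535 × 6.125 = 68.2 kips.
Base metal shear (0.375 in plate): yield φR_n = 1.0×0.6×36×0.375×6.125 = 49.6 kips; rupture φR_n = 0.75×0.6×58×0.375×6.125 = 59.9 kips; take 49.6 kips (yield).
Tension yield (gross): A_g = 5.1875×0.375 = 1.9453 in². φR_n = 0.90 × 36 × 1.9453 = 63.0 kips.
Governing: min(68.2, 49.6, 63.0) = 49.6 kips → base-metal shear.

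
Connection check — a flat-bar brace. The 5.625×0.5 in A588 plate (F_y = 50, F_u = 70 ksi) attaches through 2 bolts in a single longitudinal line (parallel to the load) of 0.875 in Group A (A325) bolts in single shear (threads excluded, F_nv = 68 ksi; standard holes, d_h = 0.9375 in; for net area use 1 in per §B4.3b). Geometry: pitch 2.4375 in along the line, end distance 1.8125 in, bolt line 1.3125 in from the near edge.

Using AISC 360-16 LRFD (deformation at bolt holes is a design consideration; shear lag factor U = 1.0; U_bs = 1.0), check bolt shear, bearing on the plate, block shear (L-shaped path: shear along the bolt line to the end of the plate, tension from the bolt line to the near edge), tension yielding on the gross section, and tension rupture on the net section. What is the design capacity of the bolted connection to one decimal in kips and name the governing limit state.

61.3 kips (bolt shear governs)

Bolt shear: A_b = π(0.875)²/4 = 0.60132 in². φR_n = 0.75 × 68 × 0.60132 × 2 × 1 = 61.3 kips.
Bearing (0.5 in plate, F_u = 70 ksi): end bolts L_c = 1.8125 − 0.9375/2 = 1.34375, R_n = min(1.2×1.34375×0.5×70, 2.4×0.875×0.5×70) = 56.438 kips/bolt; interior L_c = 2.4375 − 0.9375 = 1.5, R_n = 63 kips/bolt. φR_n = 0.75 × (1×56.438 + 1×63) = 89.6 kips.
Block shear: shear path 1×[1.8125+1×2.4375] = 1×4.25 in, A_gv = 2.125, A_nv = 1×(4.25 − 1.5×1)×0.5 = 1.375 in²; tension to near edge: (1.3125 − 0.5×1)×0.5 = 0.40625 in². R_n = min(0.6×70×1.375, 0.6×50×2.125) + 1.0×70×0.40625 = min(57.75, 63.75) + 28.438 = 86.188 kips. φR_n = 0.75 × 86.188 = 64.6 kips.
Tension yield (gross): A_g = 5.625×0.5 = 2.8125 in². φR_n = 0.90 × 50 × 2.8125 = 126.6 kips.
Tension rupture (net): A_n = (5.625 − 1×1)×0.5 = 2.3125 in² (U = 1.0, A_e = A_n). φR_n = 0.75 × 70 × 2.3125 = 121.4 kips.
Governing: min(61.3, 89.6, 64.6, 126.6, 121.4) = 61.3 kips → bolt shear.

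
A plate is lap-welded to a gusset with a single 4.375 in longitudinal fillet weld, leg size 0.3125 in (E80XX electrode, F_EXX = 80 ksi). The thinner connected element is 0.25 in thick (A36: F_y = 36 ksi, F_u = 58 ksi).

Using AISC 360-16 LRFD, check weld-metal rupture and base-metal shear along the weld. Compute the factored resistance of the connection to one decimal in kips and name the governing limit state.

Weld metal: throat = 0.707×0.3125 = 0.22094 in, L = 4.375 in. φR_n = 0.75 × 0.6 × 80 × 0.22094 × 4.375 = 34.8 kips.
Base metal shear (0.25 in plate): yield φR_n = 1.0×0.6×36×0.25×4.375 = 23.6 kips; rupture φR_n = 0.75×0.6×58×0.25×4.375 = 28.5 kips; take 23.6 kips (yield).
Governing: min(34.8, 23.6) = 23.6 kips → base-metal shear.

23.6 kips (base-metal shear governs)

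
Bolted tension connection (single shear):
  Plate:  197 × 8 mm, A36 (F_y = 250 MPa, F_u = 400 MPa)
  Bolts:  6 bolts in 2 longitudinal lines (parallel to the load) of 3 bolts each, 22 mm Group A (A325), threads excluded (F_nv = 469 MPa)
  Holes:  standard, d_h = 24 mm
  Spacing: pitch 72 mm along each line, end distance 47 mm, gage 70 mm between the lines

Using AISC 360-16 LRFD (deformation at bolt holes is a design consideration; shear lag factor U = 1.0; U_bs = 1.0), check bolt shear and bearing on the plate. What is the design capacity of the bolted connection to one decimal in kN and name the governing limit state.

708.5 kN (bearing governs)

Bolt shear: A_b = π(22)²/4 = 380.13 mm². φR_n = 0.75 × 469 × 380.13 × 6 × 1 = 802.3 kN.
Bearing (8 mm plate, F_u = 400 MPa): end bolts L_c = 47 − 24/2 = 35, R_n = min(1.2×35×8×400, 2.4×22×8×400) = 134.4 kN/bolt; interior L_c = 72 − 24 = 48, R_n = 168.96 kN/bolt. φR_n = 0.75 × (2×134.4 + 4×168.96) = 708.5 kN.
Governing: min(802.3, 708.5) = 708.5 kN → bearing.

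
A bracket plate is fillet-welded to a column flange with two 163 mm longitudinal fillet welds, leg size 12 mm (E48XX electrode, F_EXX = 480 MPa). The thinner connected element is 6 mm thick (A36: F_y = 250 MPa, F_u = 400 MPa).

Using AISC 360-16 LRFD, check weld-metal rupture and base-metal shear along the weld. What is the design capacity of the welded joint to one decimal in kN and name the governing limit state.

293.4 kN (base-metal shear governs)

Weld metal: throat = 0.707×12 = 8.484 mm, L = 2×163 = 326 mm. φR_n = 0.75 × 0.6 × 480 × 8.484 × 326 = 597.4 kN.
Base metal shear (6 mm plate): yield φR_n = 1.0×0.6×250×6×326 = 293.4 kN; rupture φR_n = 0.75×0.6×400×6×326 = 352.1 kN; take 293.4 kN (yield).
Governing: min(597.4, 293.4) = 293.4 kN → base-metal shear.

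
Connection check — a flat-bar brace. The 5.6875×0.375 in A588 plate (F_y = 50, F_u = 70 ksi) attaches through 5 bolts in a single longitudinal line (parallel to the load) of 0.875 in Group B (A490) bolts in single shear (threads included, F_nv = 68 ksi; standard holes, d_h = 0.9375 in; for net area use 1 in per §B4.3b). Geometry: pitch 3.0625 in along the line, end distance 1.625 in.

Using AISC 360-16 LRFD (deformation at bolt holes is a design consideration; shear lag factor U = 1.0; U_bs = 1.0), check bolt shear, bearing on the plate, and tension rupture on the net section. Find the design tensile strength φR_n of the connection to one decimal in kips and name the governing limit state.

Bolt shear: A_b = π(0.875)²/4 = 0.60132 in². φR_n = 0.75 × 68 × 0.60132 × 5 × 1 = 153.3 kips.
Bearing (0.375 in plate, F_u = 70 ksi): end bolts L_c = 1.625 − 0.9375/2 = 1.15625, R_n = min(1.2×1.15625×0.375×70, 2.4×0.875×0.375×70) = 36.422 kips/bolt; interior L_c = 3.0625 − 0.9375 = 2.125, R_n = 55.125 kips/bolt. φR_n = 0.75 × (1×36.422 + 4×55.125) = 192.7 kips.
Tension rupture (net): A_n = (5.6875 − 1×1)×0.375 = 1.7578 in² (U = 1.0, A_e = A_n). φR_n = 0.75 × 70 × 1.7578 = 92.3 kips.
Governing: min(153.3, 192.7, 92.3) = 92.3 kips → net-section rupture.

92.3 kips (net-section rupture governs)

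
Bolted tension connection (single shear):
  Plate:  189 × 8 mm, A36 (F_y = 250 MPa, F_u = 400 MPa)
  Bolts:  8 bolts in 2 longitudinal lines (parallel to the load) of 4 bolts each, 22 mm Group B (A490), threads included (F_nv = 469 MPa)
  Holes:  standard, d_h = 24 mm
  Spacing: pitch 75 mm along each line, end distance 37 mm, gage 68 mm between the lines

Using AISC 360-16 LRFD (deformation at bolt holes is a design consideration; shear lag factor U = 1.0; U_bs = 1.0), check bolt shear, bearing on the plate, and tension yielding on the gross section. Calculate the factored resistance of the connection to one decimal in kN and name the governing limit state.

340.2 kN (gross-section yield governs)

Bolt shear: A_b = π(22)²/4 = 380.13 mm². φR_n = 0.75 × 469 × 380.13 × 8 × 1 = 1069.7 kN.
Bearing (8 mm plate, F_u = 400 MPa): end bolts L_c = 37 − 24/2 = 25, R_n = min(1.2×25×8×400, 2.4×22×8×400) = 96 kN/bolt; interior L_c = 75 − 24 = 51, R_n = 168.96 kN/bolt. φR_n = 0.75 × (2×96 + 6×168.96) = 904.3 kN.
Tension yield (gross): A_g = 189×8 = 1512 mm². φR_n = 0.90 × 250 × 1512 = 340.2 kN.
Governing: min(1069.7, 904.3, 340.2) = 340.2 kN → gross-section yield.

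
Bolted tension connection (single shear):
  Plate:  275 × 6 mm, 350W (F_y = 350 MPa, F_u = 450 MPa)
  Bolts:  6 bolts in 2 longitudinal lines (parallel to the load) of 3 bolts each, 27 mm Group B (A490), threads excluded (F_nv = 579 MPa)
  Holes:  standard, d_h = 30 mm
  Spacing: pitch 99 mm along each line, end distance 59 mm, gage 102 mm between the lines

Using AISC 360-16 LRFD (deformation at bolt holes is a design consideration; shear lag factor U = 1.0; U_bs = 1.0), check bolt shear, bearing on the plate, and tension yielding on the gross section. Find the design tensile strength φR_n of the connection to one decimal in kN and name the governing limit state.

519.8 kN (gross-section yield governs)

Bolt shear: A_b = π(27)²/4 = 572.56 mm². φR_n = 0.75 × 579 × 572.56 × 6 × 1 = 1491.8 kN.
Bearing (6 mm plate, F_u = 450 MPa): end bolts L_c = 59 − 30/2 = 44, R_n = min(1.2×44×6×450, 2.4×27×6×450) = 142.56 kN/bolt; interior L_c = 99 − 30 = 69, R_n = 174.96 kN/bolt. φR_n = 0.75 × (2×142.56 + 4×174.96) = 738.7 kN.
Tension yield (gross): A_g = 275×6 = 1650 mm². φR_n = 0.90 × 350 × 1650 = 519.8 kN.
Governing: min(1491.8, 738.7, 519.8) = 519.8 kN → gross-section yield.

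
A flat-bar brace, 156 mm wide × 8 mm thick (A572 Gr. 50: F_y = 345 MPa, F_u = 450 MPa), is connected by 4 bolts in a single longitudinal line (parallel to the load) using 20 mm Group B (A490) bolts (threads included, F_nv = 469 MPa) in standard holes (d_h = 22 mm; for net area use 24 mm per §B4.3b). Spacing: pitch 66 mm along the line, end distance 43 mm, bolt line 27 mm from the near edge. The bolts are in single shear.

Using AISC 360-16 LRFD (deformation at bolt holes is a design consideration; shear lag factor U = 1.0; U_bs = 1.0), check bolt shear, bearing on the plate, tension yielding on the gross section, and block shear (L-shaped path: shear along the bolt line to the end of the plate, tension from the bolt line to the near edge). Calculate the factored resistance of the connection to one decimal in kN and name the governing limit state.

294.8 kN (block shear governs)

Bolt shear: A_b = π(20)²/4 = 314.16 mm². φR_n = 0.75 × 469 × 314.16 × 4 × 1 = 442.0 kN.
Bearing (8 mm plate, F_u = 450 MPa): end bolts L_c = 43 − 22/2 = 32, R_n = min(1.2×32×8×450, 2.4×20×8×450) = 138.24 kN/bolt; interior L_c = 66 − 22 = 44, R_n = 172.8 kN/bolt. φR_n = 0.75 × (1×138.24 + 3×172.8) = 492.5 kN.
Tension yield (gross): A_g = 156×8 = 1248 mm². φR_n = 0.90 × 345 × 1248 = 387.5 kN.
Block shear: shear path 1×[43+3×66] = 1×241 mm, A_gv = 1928, A_nv = 1×(241 − 3.5×24)×8 = 1256 mm²; tension to near edge: (27 − 0.5×24)×8 = 120 mm². R_n = min(0.6×450×1256, 0.6×345×1928) + 1.0×450×120 = min(339.12, 399.1) + 54 = 393.12 kN. φR_n = 0.75 × 393.12 = 294.8 kN.
Governing: min(442.0, 492.5, 387.5, 294.8) = 294.8 kN → block shear.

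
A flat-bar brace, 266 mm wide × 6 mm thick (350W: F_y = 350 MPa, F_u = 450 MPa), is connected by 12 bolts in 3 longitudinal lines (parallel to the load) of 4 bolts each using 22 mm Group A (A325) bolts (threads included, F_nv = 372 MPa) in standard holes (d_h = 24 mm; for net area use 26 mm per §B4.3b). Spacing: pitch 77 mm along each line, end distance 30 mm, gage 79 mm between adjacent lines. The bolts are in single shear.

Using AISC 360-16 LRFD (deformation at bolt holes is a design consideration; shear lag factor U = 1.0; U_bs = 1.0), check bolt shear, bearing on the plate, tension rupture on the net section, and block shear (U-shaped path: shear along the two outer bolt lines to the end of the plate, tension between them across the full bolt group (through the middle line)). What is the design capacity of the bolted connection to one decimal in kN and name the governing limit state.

Bolt shear: A_b = π(22)²/4 = 380.13 mm². φR_n = 0.75 × 372 × 380.13 × 12 × 1 = 1272.7 kN.
Bearing (6 mm plate, F_u = 450 MPa): end bolts L_c = 30 − 24/2 = 18, R_n = min(1.2×18×6×450, 2.4×22×6×450) = 58.32 kN/bolt; interior L_c = 77 − 24 = 53, R_n = 142.56 kN/bolt. φR_n = 0.75 × (3×58.32 + 9×142.56) = 1093.5 kN.
Tension rupture (net): A_n = (266 − 3×26)×6 = 1128 mm² (U = 1.0, A_e = A_n). φR_n = 0.75 × 450 × 1128 = 380.7 kN.
Block shear: shear path 2×[30+3×77] = 2×261 mm, A_gv = 3132, A_nv = 2×(261 − 3.5×26)×6 = 2040 mm²; tension across gage: (158 − 2×26)×6 = 636 mm². R_n = min(0.6×450×2040, 0.6×350×3132) + 1.0×450×636 = min(550.8, 657.72) + 286.2 = 837 kN. φR_n = 0.75 × 837 = 627.8 kN.
Governing: min(1272.7, 1093.5, 380.7, 627.8) = 380.7 kN → net-section rupture.

380.7 kN (net-section rupture governs)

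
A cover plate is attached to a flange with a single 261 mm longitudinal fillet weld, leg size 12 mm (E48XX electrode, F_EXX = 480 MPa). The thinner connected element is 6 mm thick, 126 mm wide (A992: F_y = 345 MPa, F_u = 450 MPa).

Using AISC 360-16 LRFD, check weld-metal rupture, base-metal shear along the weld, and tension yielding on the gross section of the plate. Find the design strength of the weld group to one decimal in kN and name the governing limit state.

Weld metal: throat = 0.707×12 = 8.484 mm, L = 261 mm. φR_n = 0.75 × 0.6 × 480 × 8.484 × 261 = 478.3 kN.
Base metal shear (6 mm plate): yield φR_n = 1.0×0.6×345×6×261 = 324.2 kN; rupture φR_n = 0.75×0.6×450×6×261 = 317.1 kN; take 317.1 kN (rupture).
Tension yield (gross): A_g = 126×6 = 756 mm². φR_n = 0.90 × 345 × 756 = 234.7 kN.
Governing: min(478.3, 317.1, 234.7) = 234.7 kN → gross-section yield.

234.7 kN (gross-section yield governs)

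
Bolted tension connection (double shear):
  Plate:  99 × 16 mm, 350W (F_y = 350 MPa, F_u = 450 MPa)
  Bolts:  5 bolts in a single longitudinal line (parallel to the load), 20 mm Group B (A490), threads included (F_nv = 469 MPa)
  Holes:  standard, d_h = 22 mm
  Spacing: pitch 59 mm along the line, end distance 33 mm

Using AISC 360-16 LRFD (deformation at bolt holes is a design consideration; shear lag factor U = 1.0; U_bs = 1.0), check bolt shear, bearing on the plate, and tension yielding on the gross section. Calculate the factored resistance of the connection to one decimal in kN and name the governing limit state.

499.0 kN (gross-section yield governs)

Bolt shear: A_b = π(20)²/4 = 314.16 mm². φR_n = 0.75 × 469 × 314.16 × 5 × 2 = 1105.1 kN.
Bearing (16 mm plate, F_u = 450 MPa): end bolts L_c = 33 − 22/2 = 22, R_n = min(1.2×22×16×450, 2.4×20×16×450) = 190.08 kN/bolt; interior L_c = 59 − 22 = 37, R_n = 319.68 kN/bolt. φR_n = 0.75 × (1×190.08 + 4×319.68) = 1101.6 kN.
Tension yield (gross): A_g = 99×16 = 1584 mm². φR_n = 0.90 × 350 × 1584 = 499.0 kN.
Governing: min(1105.1, 1101.6, 499.0) = 499.0 kN → gross-section yield.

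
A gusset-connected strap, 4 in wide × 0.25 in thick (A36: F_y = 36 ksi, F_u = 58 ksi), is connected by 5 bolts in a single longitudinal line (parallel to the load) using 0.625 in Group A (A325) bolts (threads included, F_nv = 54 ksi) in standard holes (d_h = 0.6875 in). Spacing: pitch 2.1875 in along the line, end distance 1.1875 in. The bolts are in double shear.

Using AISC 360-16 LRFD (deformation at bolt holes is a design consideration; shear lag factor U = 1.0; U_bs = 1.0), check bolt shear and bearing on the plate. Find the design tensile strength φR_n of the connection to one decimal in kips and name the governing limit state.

Bolt shear: A_b = π(0.625)²/4 = 0.3068 in². φR_n = 0.75 × 54 × 0.3068 × 5 × 2 = 124.3 kips.
Bearing (0.25 in plate, F_u = 58 ksi): end bolts L_c = 1.1875 − 0.6875/2 = 0.84375, R_n = min(1.2×0.84375×0.25×58, 2.4×0.625×0.25×58) = 14.681 kips/bolt; interior L_c = 2.1875 − 0.6875 = 1.5, R_n = 21.75 kips/bolt. φR_n = 0.75 × (1×14.681 + 4×21.75) = 76.3 kips.
Governing: min(124.3, 76.3) = 76.3 kips → bearing.

76.3 kips (bearing governs)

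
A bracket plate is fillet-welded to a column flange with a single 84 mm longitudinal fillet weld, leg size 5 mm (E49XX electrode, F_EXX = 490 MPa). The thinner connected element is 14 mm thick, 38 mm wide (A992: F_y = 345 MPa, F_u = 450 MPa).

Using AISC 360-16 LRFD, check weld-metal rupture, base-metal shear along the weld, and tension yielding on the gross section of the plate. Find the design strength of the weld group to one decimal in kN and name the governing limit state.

65.5 kN (weld metal governs)

Weld metal: throat = 0.707×5 = 3.535 mm, L = 84 mm. φR_n = 0.75 × 0.6 × 490 × 3.535 × 84 = 65.5 kN.
Base metal shear (14 mm plate): yield φR_n = 1.0×0.6×345×14×84 = 243.4 kN; rupture φR_n = 0.75×0.6×450×14×84 = 238.1 kN; take 238.1 kN (rupture).
Tension yield (gross): A_g = 38×14 = 532 mm². φR_n = 0.90 × 345 × 532 = 165.2 kN.
Governing: min(65.5, 238.1, 165.2) = 65.5 kN → weld metal.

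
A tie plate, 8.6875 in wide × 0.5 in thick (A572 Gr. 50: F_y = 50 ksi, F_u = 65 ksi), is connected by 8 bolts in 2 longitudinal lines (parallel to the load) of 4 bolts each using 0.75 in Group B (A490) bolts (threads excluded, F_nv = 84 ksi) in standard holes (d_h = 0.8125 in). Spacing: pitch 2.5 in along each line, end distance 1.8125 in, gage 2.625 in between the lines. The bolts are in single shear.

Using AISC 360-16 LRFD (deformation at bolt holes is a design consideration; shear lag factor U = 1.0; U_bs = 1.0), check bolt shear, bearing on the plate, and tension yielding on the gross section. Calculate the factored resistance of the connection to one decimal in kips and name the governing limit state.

195.5 kips (gross-section yield governs)

Bolt shear: A_b = π(0.75)²/4 = 0.44179 in². φR_n = 0.75 × 84 × 0.44179 × 8 × 1 = 222.7 kips.
Bearing (0.5 in plate, F_u = 65 ksi): end bolts L_c = 1.8125 − 0.8125/2 = 1.40625, R_n = min(1.2×1.40625×0.5×65, 2.4×0.75×0.5×65) = 54.844 kips/bolt; interior L_c = 2.5 − 0.8125 = 1.6875, R_n = 58.5 kips/bolt. φR_n = 0.75 × (2×54.844 + 6×58.5) = 345.5 kips.
Tension yield (gross): A_g = 8.6875×0.5 = 4.3438 in². φR_n = 0.90 × 50 × 4.3438 = 195.5 kips.
Governing: min(222.7, 345.5, 195.5) = 195.5 kips → gross-section yield.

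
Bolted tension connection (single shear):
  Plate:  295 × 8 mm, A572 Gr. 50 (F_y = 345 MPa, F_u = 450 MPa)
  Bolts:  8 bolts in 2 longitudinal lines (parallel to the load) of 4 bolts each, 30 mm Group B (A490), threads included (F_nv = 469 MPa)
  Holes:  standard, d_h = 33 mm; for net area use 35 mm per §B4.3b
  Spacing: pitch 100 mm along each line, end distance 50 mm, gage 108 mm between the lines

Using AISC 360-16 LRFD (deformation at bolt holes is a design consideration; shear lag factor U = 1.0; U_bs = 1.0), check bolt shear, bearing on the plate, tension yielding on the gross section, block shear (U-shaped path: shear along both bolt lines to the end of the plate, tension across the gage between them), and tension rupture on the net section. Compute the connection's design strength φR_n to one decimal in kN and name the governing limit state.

607.5 kN (net-section rupture governs)

Bolt shear: A_b = π(30)²/4 = 706.86 mm². φR_n = 0.75 × 469 × 706.86 × 8 × 1 = 1989.1 kN.
Bearing (8 mm plate, F_u = 450 MPa): end bolts L_c = 50 − 33/2 = 33.5, R_n = min(1.2×33.5×8×450, 2.4×30×8×450) = 144.72 kN/bolt; interior L_c = 100 − 33 = 67, R_n = 259.2 kN/bolt. φR_n = 0.75 × (2×144.72 + 6×259.2) = 1383.5 kN.
Tension yield (gross): A_g = 295×8 = 2360 mm². φR_n = 0.90 × 345 × 2360 = 732.8 kN.
Block shear: shear path 2×[50+3×100] = 2×350 mm, A_gv = 5600, A_nv = 2×(350 − 3.5×35)×8 = 3640 mm²; tension across gage: (108 − 1×35)×8 = 584 mm². R_n = min(0.6×450×3640, 0.6×345×5600) + 1.0×450×584 = min(982.8, 1159.2) + 262.8 = 1245.6 kN. φR_n = 0.75 × 1245.6 = 934.2 kN.
Tension rupture (net): A_n = (295 − 2×35)×8 = 1800 mm² (U = 1.0, A_e = A_n). φR_n = 0.75 × 450 × 1800 = 607.5 kN.
Governing: min(1989.1, 1383.5, 732.8, 934.2, 607.5) = 607.5 kN → net-section rupture.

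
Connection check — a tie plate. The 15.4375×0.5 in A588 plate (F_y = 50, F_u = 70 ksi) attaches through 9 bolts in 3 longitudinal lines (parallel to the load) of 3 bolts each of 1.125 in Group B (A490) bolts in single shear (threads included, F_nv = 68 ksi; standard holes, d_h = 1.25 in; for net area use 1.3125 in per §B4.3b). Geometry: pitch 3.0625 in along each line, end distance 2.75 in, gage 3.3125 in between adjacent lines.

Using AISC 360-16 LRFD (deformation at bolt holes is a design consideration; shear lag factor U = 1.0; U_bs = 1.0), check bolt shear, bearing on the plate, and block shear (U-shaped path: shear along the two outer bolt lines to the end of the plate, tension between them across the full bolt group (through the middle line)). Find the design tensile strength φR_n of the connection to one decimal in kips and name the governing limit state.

281.2 kips (block shear governs)

Bolt shear: A_b = π(1.125)²/4 = 0.99402 in². φR_n = 0.75 × 68 × 0.99402 × 9 × 1 = 456.3 kips.
Bearing (0.5 in plate, F_u = 70 ksi): end bolts L_c = 2.75 − 1.25/2 = 2.125, R_n = min(1.2×2.125×0.5×70, 2.4×1.125×0.5×70) = 89.25 kips/bolt; interior L_c = 3.0625 − 1.25 = 1.8125, R_n = 76.125 kips/bolt. φR_n = 0.75 × (3×89.25 + 6×76.125) = 543.4 kips.
Block shear: shear path 2×[2.75+2×3.0625] = 2×8.875 in, A_gv = 8.875, A_nv = 2×(8.875 − 2.5×1.3125)×0.5 = 5.5938 in²; tension across gage: (6.625 − 2×1.3125)×0.5 = 2 in². R_n = min(0.6×70×5.5938, 0.6×50×8.875) + 1.0×70×2 = min(234.94, 266.25) + 140 = 374.94 kips. φR_n = 0.75 × 374.94 = 281.2 kips.
Governing: min(456.3, 543.4, 281.2) = 281.2 kips → block shear.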